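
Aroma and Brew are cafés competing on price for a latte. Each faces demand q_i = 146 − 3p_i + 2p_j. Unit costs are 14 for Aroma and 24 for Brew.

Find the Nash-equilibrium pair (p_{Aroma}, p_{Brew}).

48.875, 52.625

Aroma's profit: π = (p_{Aroma} − 14)(146 − 3p_{Aroma} + 2p_{Brew}).
∂π/∂p_{Aroma} = 188 − 6p_{Aroma} + 2p_{Brew} = 0 ⇒ p_{Aroma} = 94/3 + (1/3)p_{Brew}.
Similarly p_{Brew} = 109/3 + (1/3)p_{Aroma}.
Plugging p_{Brew} into Aroma's best response: p_{Aroma} = 94/3 + (1/3)(109/3 + (1/3)p_{Aroma}) ⇒ (8/9)p_{Aroma} = 391/9, so p_{Aroma} = 48.875.
Then p_{Brew} = 109/3 + (1/3)·48.875 = 52.625.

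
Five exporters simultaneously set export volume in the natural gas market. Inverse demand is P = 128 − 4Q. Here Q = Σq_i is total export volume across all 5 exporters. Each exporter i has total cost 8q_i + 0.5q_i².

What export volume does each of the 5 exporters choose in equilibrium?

4.8

A representative exporter's profit is π_i = q_i(128 − 4Q) − 8q_i − 0.5q_i², with Q = q_i + Σ_{j≠i} q_j.
First-order condition: 120 − 9q_i − 4Σ_{j≠i} q_j = 0.
With identical exporters, set every q_j = q: then 120 − 9q − 16q = 0, i.e. q = 120/25 = 4.8.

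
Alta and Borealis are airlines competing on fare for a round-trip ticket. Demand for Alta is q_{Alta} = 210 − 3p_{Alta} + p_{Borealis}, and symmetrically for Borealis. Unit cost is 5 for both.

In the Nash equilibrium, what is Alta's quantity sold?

120

Alta's profit: π = (p_{Alta} − 5)(210 − 3p_{Alta} + p_{Borealis}).
∂π/∂p_{Alta} = 225 − 6p_{Alta} + p_{Borealis} = 0 ⇒ p_{Alta} = 37.5 + (1/6)p_{Borealis}.
The game is symmetric, so in equilibrium p_{Borealis} = p_{Alta}: the reaction function gives (5/6)p_{Alta} = 37.5, hence p_{Alta} = 45.
q_{Alta} = 210 − 3·45 + 45 = 120.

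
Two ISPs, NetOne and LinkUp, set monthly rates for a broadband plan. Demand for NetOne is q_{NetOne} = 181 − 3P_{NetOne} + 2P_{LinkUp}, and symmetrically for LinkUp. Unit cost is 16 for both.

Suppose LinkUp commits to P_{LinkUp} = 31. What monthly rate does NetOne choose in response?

48.5

NetOne's profit: π = (P_{NetOne} − 16)(181 − 3P_{NetOne} + 2P_{LinkUp}).
∂π/∂P_{NetOne} = 229 − 6P_{NetOne} + 2P_{LinkUp} = 0 ⇒ P_{NetOne} = 229/6 + (1/3)P_{LinkUp}.
At P_{LinkUp} = 31: P_{NetOne} = 229/6 + (1/3)·31 = 48.5.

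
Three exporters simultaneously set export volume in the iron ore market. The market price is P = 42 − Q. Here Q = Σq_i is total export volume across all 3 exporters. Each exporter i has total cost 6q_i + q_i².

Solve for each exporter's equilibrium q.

6

A representative exporter's profit is π_i = q_i(42 − Q) − 6q_i − q_i², with Q = q_i + Σ_{j≠i} q_j.
First-order condition: 36 − 4q_i − Σ_{j≠i} q_j = 0.
With identical exporters, set every q_j = q: then 36 − 4q − 2q = 0, i.e. q = 36/6 = 6.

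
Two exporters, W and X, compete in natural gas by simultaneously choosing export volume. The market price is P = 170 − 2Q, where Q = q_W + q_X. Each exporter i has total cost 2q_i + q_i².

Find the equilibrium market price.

86

Exporter W's profit: π = q_W(170 − 2(q_W + q_X)) − 2q_W − q_W².
∂π/∂q_W = 168 − 6q_W − 2q_X = 0, so q_W = 28 − (1/3)q_X.
The game is symmetric, so in equilibrium q_X = q_W: the reaction function gives (4/3)q_W = 28, hence q_W = 21.
Equilibrium price: P = 170 − 2·42 = 86.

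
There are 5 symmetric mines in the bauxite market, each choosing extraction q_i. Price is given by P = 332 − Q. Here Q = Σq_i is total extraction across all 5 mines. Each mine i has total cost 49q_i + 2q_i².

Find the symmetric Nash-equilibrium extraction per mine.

28.3

A representative mine's profit is π_i = q_i(332 − Q) − 49q_i − 2q_i², with Q = q_i + Σ_{j≠i} q_j.
First-order condition: 283 − 6q_i − Σ_{j≠i} q_j = 0.
With identical mines, set every q_j = q: then 283 − 6q − 4q = 0, i.e. q = 283/10 = 28.3.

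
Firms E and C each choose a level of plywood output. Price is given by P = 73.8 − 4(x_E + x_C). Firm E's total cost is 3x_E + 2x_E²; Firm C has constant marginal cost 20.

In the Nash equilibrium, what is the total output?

Firm E's profit: π = x_E(73.8 − 4(x_E + x_C)) − 3x_E − 2x_E².
∂π/∂x_E = 70.8 − 12x_E − 4x_C = 0, so x_E = 5.9 − (1/3)x_C.
For C: ∂π/∂x_C = 53.8 − 8x_C − 4x_E = 0 ⇒ x_C = 6.725 − 0.5x_E.
Substituting the second reaction function into the first: x_E = 5.9 − (1/3)(6.725 − 0.5x_E), which gives (5/6)x_E = 439/120 ⇒ x_E = 4.39.
Then x_C = 6.725 − 0.5·4.39 = 4.53.
Total output: 4.39 + 4.53 = 8.92.

8.92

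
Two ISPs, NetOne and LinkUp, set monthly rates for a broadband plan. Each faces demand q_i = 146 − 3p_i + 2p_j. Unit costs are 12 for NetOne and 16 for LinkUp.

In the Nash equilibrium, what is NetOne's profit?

NetOne's profit: π = (p_{NetOne} − 12)(146 − 3p_{NetOne} + 2p_{LinkUp}).
∂π/∂p_{NetOne} = 182 − 6p_{NetOne} + 2p_{LinkUp} = 0 ⇒ p_{NetOne} = 91/3 + (1/3)p_{LinkUp}.
Similarly p_{LinkUp} = 97/3 + (1/3)p_{NetOne}.
Solving the two reaction functions simultaneously: (1 − (1/3)(1/3))p_{NetOne} = 91/3 + (1/3)·(97/3), so (8/9)p_{NetOne} = 370/9 and p_{NetOne} = 46.25.
Then p_{LinkUp} = 97/3 + (1/3)·46.25 = 47.75.
q_{NetOne} = 146 − 3·46.25 + 2·47.75 = 102.75.
Profit = (46.25 − 12)·102.75 = 3519.1875.

3519.1875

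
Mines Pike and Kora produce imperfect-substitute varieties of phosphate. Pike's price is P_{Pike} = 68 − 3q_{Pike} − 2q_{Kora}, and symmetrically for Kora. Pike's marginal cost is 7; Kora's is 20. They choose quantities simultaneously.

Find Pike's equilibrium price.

32.3125

Mine Pike's profit: π = q_{Pike}(68 − 3q_{Pike} − 2q_{Kora}) − 7q_{Pike}.
∂π/∂q_{Pike} = 61 − 6q_{Pike} − 2q_{Kora} = 0 ⇒ q_{Pike} = 61/6 − (1/3)q_{Kora}.
Similarly q_{Kora} = 8 − (1/3)q_{Pike}.
Plugging q_{Kora} into Pike's best response: q_{Pike} = 61/6 − (1/3)(8 − (1/3)q_{Pike}) ⇒ (8/9)q_{Pike} = 7.5, so q_{Pike} = 8.4375.
Then q_{Kora} = 8 − (1/3)·8.4375 = 5.1875.
P_{Pike} = 68 − 3·8.4375 − 2·5.1875 = 32.3125.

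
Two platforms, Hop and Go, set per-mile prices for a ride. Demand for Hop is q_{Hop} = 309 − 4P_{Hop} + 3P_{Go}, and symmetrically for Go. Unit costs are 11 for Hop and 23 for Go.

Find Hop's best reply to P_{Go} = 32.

Hop's profit: π = (P_{Hop} − 11)(309 − 4P_{Hop} + 3P_{Go}).
∂π/∂P_{Hop} = 353 − 8P_{Hop} + 3P_{Go} = 0 ⇒ P_{Hop} = 44.125 + 0.375P_{Go}.
At P_{Go} = 32: P_{Hop} = 44.125 + 0.375·32 = 56.125.

56.125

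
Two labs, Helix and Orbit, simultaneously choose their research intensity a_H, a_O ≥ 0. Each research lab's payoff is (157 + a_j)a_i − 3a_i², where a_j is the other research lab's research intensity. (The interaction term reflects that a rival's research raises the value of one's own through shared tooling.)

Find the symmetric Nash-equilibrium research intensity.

Helix's payoff is (157 + a_O)a_H − 3a_H².
∂π/∂a_H = 157 + a_O − 6a_H = 0, so a_H = 157/6 + (1/6)a_O.
Setting a_H = a_O in the reaction function: a_H = 157/6 + (1/6)a_H, so a_H = (157/6) / (5/6) = 31.4.

31.4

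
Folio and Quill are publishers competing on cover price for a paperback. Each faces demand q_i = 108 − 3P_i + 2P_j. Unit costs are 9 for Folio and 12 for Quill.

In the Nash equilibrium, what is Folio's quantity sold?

75.9375

Folio's profit: π = (P_{Folio} − 9)(108 − 3P_{Folio} + 2P_{Quill}).
∂π/∂P_{Folio} = 135 − 6P_{Folio} + 2P_{Quill} = 0 ⇒ P_{Folio} = 22.5 + (1/3)P_{Quill}.
Similarly P_{Quill} = 24 + (1/3)P_{Folio}.
Substituting the second reaction function into the first: P_{Folio} = 22.5 + (1/3)(24 + (1/3)P_{Folio}), which gives (8/9)P_{Folio} = 30.5 ⇒ P_{Folio} = 34.3125.
Then P_{Quill} = 24 + (1/3)·34.3125 = 35.4375.
q_{Folio} = 108 − 3·34.3125 + 2·35.4375 = 75.9375.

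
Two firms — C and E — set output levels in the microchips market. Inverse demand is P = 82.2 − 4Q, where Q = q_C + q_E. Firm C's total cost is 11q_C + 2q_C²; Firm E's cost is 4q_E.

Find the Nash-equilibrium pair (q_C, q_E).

3.21, 8.17

Firm C's profit: π = q_C(82.2 − 4(q_C + q_E)) − 11q_C − 2q_C².
∂π/∂q_C = 71.2 − 12q_C − 4q_E = 0, so q_C = 89/15 − (1/3)q_E.
For E: ∂π/∂q_E = 78.2 − 8q_E − 4q_C = 0 ⇒ q_E = 9.775 − 0.5q_C.
Substituting the second reaction function into the first: q_C = 89/15 − (1/3)(9.775 − 0.5q_C), which gives (5/6)q_C = 2.675 ⇒ q_C = 3.21.
Then q_E = 9.775 − 0.5·3.21 = 8.17.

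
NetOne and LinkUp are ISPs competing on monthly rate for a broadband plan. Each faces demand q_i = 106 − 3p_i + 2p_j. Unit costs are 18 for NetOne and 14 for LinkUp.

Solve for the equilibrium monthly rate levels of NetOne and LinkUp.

NetOne's profit: π = (p_{NetOne} − 18)(106 − 3p_{NetOne} + 2p_{LinkUp}).
∂π/∂p_{NetOne} = 160 − 6p_{NetOne} + 2p_{LinkUp} = 0 ⇒ p_{NetOne} = 80/3 + (1/3)p_{LinkUp}.
Similarly p_{LinkUp} = 74/3 + (1/3)p_{NetOne}.
Substituting the second reaction function into the first: p_{NetOne} = 80/3 + (1/3)(74/3 + (1/3)p_{NetOne}), which gives (8/9)p_{NetOne} = 314/9 ⇒ p_{NetOne} = 39.25.
Then p_{LinkUp} = 74/3 + (1/3)·39.25 = 37.75.

39.25, 37.75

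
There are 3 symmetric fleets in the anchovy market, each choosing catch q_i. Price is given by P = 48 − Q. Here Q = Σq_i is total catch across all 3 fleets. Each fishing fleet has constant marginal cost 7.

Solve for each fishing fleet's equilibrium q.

A representative fishing fleet's profit is π_i = q_i(48 − Q) − 7q_i, with Q = q_i + Σ_{j≠i} q_j.
First-order condition: 41 − 2q_i − Σ_{j≠i} q_j = 0.
In a symmetric equilibrium every fishing fleet chooses the same q, so Σ_{j≠i} q_j = 2q. The condition becomes 41 − 4q = 0, giving q = 41/4 = 10.25.

10.25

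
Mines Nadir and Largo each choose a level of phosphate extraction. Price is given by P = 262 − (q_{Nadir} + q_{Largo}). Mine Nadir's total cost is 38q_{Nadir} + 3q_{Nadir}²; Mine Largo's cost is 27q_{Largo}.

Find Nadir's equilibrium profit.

Mine Nadir's profit: π = q_{Nadir}(262 − (q_{Nadir} + q_{Largo})) − 38q_{Nadir} − 3q_{Nadir}².
∂π/∂q_{Nadir} = 224 − 8q_{Nadir} − q_{Largo} = 0, so q_{Nadir} = 28 − 0.125q_{Largo}.
For Largo: ∂π/∂q_{Largo} = 235 − 2q_{Largo} − q_{Nadir} = 0 ⇒ q_{Largo} = 117.5 − 0.5q_{Nadir}.
Substituting the second reaction function into the first: q_{Nadir} = 28 − 0.125(117.5 − 0.5q_{Nadir}), which gives 0.9375q_{Nadir} = 13.3125 ⇒ q_{Nadir} = 14.2.
Then q_{Largo} = 117.5 − 0.5·14.2 = 110.4.
Price P = 262 − 124.6 = 137.4.
Nadir's profit: (137.4 − 38)·14.2 − 3(14.2)² = 806.56.

806.56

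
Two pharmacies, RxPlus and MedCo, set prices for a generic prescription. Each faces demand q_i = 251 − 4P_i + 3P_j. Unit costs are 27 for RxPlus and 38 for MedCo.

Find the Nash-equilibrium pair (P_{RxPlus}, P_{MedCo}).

74.2, 78.2

RxPlus's profit: π = (P_{RxPlus} − 27)(251 − 4P_{RxPlus} + 3P_{MedCo}).
∂π/∂P_{RxPlus} = 359 − 8P_{RxPlus} + 3P_{MedCo} = 0 ⇒ P_{RxPlus} = 44.875 + 0.375P_{MedCo}.
Similarly P_{MedCo} = 50.375 + 0.375P_{RxPlus}.
Plugging P_{MedCo} into RxPlus's best response: P_{RxPlus} = 44.875 + 0.375(50.375 + 0.375P_{RxPlus}) ⇒ (55/64)P_{RxPlus} = 4081/64, so P_{RxPlus} = 74.2.
Then P_{MedCo} = 50.375 + 0.375·74.2 = 78.2.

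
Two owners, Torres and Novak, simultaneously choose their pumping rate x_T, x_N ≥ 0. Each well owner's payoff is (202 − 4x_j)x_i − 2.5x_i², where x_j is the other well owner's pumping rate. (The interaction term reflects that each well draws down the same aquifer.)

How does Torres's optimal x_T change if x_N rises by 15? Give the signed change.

-12

Torres's payoff is (202 − 4x_N)x_T − 2.5x_T².
∂π/∂x_T = 202 − 4x_N − 5x_T = 0, so x_T = 40.4 − 0.8x_N.
The reaction-function slope is −0.8, so a 15-unit rise in x_N moves x_T by −0.8 × 15 = −12. Torres's best response falls — the actions are strategic substitutes.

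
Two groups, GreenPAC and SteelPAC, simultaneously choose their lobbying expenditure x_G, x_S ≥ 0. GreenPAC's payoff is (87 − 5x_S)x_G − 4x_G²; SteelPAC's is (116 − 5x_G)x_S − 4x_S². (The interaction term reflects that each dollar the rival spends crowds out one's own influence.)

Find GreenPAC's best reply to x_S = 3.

9

Expanding GreenPAC's payoff: 87x_G − 5x_Sx_G − 4x_G².
∂π/∂x_G = 87 − 5x_S − 8x_G = 0, so x_G = 10.875 − 0.625x_S.
At x_S = 3: x_G = 10.875 − 0.625·3 = 9.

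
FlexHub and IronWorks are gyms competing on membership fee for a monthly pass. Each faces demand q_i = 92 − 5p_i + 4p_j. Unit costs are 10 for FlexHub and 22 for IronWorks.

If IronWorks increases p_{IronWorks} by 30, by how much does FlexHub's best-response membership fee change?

FlexHub's profit: π = (p_{FlexHub} − 10)(92 − 5p_{FlexHub} + 4p_{IronWorks}).
∂π/∂p_{FlexHub} = 142 − 10p_{FlexHub} + 4p_{IronWorks} = 0 ⇒ p_{FlexHub} = 14.2 + 0.4p_{IronWorks}.
The reaction-function slope is 0.4, so a 30-unit rise in p_{IronWorks} moves p_{FlexHub} by 0.4 × 30 = 12. FlexHub's best response rises — the actions are strategic complements.

12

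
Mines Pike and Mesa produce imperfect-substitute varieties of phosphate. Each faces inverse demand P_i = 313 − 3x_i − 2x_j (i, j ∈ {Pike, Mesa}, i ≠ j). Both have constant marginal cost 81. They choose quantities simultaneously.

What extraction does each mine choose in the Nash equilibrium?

Mine Pike's profit: π = x_{Pike}(313 − 3x_{Pike} − 2x_{Mesa}) − 81x_{Pike}.
∂π/∂x_{Pike} = 232 − 6x_{Pike} − 2x_{Mesa} = 0 ⇒ x_{Pike} = 116/3 − (1/3)x_{Mesa}.
By symmetry x_{Mesa} = x_{Pike}; substituting into the reaction function, (4/3)x_{Pike} = 116/3 and x_{Pike} = 29.

29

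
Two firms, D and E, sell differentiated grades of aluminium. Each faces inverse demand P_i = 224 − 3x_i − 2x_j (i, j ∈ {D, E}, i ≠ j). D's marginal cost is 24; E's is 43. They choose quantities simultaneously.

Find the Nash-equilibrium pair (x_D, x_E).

Firm D's profit: π = x_D(224 − 3x_D − 2x_E) − 24x_D.
∂π/∂x_D = 200 − 6x_D − 2x_E = 0 ⇒ x_D = 100/3 − (1/3)x_E.
Similarly x_E = 181/6 − (1/3)x_D.
Solving the two reaction functions simultaneously: (1 − (−1/3)(−1/3))x_D = 100/3 − (1/3)·(181/6), so (8/9)x_D = 419/18 and x_D = 26.1875.
Then x_E = 181/6 − (1/3)·26.1875 = 21.4375.

26.1875, 21.4375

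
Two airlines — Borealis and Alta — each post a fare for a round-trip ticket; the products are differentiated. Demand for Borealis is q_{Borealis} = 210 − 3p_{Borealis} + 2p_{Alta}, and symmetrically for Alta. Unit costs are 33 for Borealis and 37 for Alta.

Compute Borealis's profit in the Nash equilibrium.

6075

Borealis's profit: π = (p_{Borealis} − 33)(210 − 3p_{Borealis} + 2p_{Alta}).
∂π/∂p_{Borealis} = 309 − 6p_{Borealis} + 2p_{Alta} = 0 ⇒ p_{Borealis} = 51.5 + (1/3)p_{Alta}.
Similarly p_{Alta} = 53.5 + (1/3)p_{Borealis}.
Solving the two reaction functions simultaneously: (1 − (1/3)(1/3))p_{Borealis} = 51.5 + (1/3)·53.5, so (8/9)p_{Borealis} = 208/3 and p_{Borealis} = 78.
Then p_{Alta} = 53.5 + (1/3)·78 = 79.5.
q_{Borealis} = 210 − 3·78 + 2·79.5 = 135.
Profit = (78 − 33)·135 = 6075.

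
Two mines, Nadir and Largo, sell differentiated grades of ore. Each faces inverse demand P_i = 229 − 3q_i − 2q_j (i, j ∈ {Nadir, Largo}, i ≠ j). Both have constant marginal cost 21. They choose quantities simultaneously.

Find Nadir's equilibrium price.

99

Mine Nadir's profit: π = q_{Nadir}(229 − 3q_{Nadir} − 2q_{Largo}) − 21q_{Nadir}.
∂π/∂q_{Nadir} = 208 − 6q_{Nadir} − 2q_{Largo} = 0 ⇒ q_{Nadir} = 104/3 − (1/3)q_{Largo}.
The game is symmetric, so in equilibrium q_{Largo} = q_{Nadir}: the reaction function gives (4/3)q_{Nadir} = 104/3, hence q_{Nadir} = 26.
P_{Nadir} = 229 − 3·26 − 2·26 = 99.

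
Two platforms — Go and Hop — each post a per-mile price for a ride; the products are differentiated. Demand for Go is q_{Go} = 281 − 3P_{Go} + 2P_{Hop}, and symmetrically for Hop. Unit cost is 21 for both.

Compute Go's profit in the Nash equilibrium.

12675

Go's profit: π = (P_{Go} − 21)(281 − 3P_{Go} + 2P_{Hop}).
∂π/∂P_{Go} = 344 − 6P_{Go} + 2P_{Hop} = 0 ⇒ P_{Go} = 172/3 + (1/3)P_{Hop}.
The game is symmetric, so in equilibrium P_{Hop} = P_{Go}: the reaction function gives (2/3)P_{Go} = 172/3, hence P_{Go} = 86.
q_{Go} = 281 − 3·86 + 2·86 = 195.
Profit = (86 − 21)·195 = 12675.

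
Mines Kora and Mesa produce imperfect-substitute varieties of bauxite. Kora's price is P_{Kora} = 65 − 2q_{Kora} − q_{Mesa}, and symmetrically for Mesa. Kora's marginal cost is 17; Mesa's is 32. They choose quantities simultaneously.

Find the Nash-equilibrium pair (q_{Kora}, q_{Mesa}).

Mine Kora's profit: π = q_{Kora}(65 − 2q_{Kora} − q_{Mesa}) − 17q_{Kora}.
∂π/∂q_{Kora} = 48 − 4q_{Kora} − q_{Mesa} = 0 ⇒ q_{Kora} = 12 − 0.25q_{Mesa}.
Similarly q_{Mesa} = 8.25 − 0.25q_{Kora}.
Substituting the second reaction function into the first: q_{Kora} = 12 − 0.25(8.25 − 0.25q_{Kora}), which gives 0.9375q_{Kora} = 9.9375 ⇒ q_{Kora} = 10.6.
Then q_{Mesa} = 8.25 − 0.25·10.6 = 5.6.

10.6, 5.6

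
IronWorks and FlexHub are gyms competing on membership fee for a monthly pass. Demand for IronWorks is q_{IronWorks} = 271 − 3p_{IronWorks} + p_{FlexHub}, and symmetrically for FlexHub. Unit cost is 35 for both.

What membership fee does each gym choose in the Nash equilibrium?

75.2

IronWorks's profit: π = (p_{IronWorks} − 35)(271 − 3p_{IronWorks} + p_{FlexHub}).
∂π/∂p_{IronWorks} = 376 − 6p_{IronWorks} + p_{FlexHub} = 0 ⇒ p_{IronWorks} = 188/3 + (1/6)p_{FlexHub}.
The game is symmetric, so in equilibrium p_{FlexHub} = p_{IronWorks}: the reaction function gives (5/6)p_{IronWorks} = 188/3, hence p_{IronWorks} = 75.2.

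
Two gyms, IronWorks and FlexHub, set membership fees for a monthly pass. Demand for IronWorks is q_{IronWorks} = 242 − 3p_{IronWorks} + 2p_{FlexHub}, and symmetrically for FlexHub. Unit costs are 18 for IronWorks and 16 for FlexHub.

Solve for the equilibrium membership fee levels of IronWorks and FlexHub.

73.625, 72.875

IronWorks's profit: π = (p_{IronWorks} − 18)(242 − 3p_{IronWorks} + 2p_{FlexHub}).
∂π/∂p_{IronWorks} = 296 − 6p_{IronWorks} + 2p_{FlexHub} = 0 ⇒ p_{IronWorks} = 148/3 + (1/3)p_{FlexHub}.
Similarly p_{FlexHub} = 145/3 + (1/3)p_{IronWorks}.
Substituting the second reaction function into the first: p_{IronWorks} = 148/3 + (1/3)(145/3 + (1/3)p_{IronWorks}), which gives (8/9)p_{IronWorks} = 589/9 ⇒ p_{IronWorks} = 73.625.
Then p_{FlexHub} = 145/3 + (1/3)·73.625 = 72.875.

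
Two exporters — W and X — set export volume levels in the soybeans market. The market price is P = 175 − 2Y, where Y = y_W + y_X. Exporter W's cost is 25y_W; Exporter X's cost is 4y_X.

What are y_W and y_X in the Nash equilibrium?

21.5, 32

Exporter W's profit: π = y_W(175 − 2(y_W + y_X)) − 25y_W.
∂π/∂y_W = 150 − 4y_W − 2y_X = 0, so y_W = 37.5 − 0.5y_X.
By the same steps for X: y_X = 42.75 − 0.5y_W.
Plugging y_X into W's best response: y_W = 37.5 − 0.5(42.75 − 0.5y_W) ⇒ 0.75y_W = 16.125, so y_W = 21.5.
Then y_X = 42.75 − 0.5·21.5 = 32.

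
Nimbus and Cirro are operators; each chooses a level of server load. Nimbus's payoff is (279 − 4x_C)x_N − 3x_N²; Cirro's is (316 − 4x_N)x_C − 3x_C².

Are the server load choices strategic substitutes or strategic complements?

strategic substitutes

Expanding Nimbus's payoff: 279x_N − 4x_Cx_N − 3x_N².
∂π/∂x_N = 279 − 4x_C − 6x_N = 0, so x_N = 46.5 − (2/3)x_C.
The best-response slope dx_N/dx_C = −2/3 < 0: the reaction function is downward-sloping, so the choices are strategic substitutes.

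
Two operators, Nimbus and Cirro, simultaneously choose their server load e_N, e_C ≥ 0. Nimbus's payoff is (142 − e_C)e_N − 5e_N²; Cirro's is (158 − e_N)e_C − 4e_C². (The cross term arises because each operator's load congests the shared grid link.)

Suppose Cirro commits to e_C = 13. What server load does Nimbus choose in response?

12.9

Expanding Nimbus's payoff: 142e_N − e_Ce_N − 5e_N².
∂π/∂e_N = 142 − e_C − 10e_N = 0, so e_N = 14.2 − 0.1e_C.
At e_C = 13: e_N = 14.2 − 0.1·13 = 12.9.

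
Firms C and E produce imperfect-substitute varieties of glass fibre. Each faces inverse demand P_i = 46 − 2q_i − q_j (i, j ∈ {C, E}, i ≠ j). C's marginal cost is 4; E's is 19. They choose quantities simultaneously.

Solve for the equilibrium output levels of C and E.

Firm C's profit: π = q_C(46 − 2q_C − q_E) − 4q_C.
∂π/∂q_C = 42 − 4q_C − q_E = 0 ⇒ q_C = 10.5 − 0.25q_E.
Similarly q_E = 6.75 − 0.25q_C.
Plugging q_E into C's best response: q_C = 10.5 − 0.25(6.75 − 0.25q_C) ⇒ 0.9375q_C = 8.8125, so q_C = 9.4.
Then q_E = 6.75 − 0.25·9.4 = 4.4.

9.4, 4.4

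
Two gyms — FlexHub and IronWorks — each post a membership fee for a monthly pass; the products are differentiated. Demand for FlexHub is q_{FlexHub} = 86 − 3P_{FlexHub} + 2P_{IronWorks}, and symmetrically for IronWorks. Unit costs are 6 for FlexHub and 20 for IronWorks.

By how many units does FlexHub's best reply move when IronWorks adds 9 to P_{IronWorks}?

FlexHub's profit: π = (P_{FlexHub} − 6)(86 − 3P_{FlexHub} + 2P_{IronWorks}).
∂π/∂P_{FlexHub} = 104 − 6P_{FlexHub} + 2P_{IronWorks} = 0 ⇒ P_{FlexHub} = 52/3 + (1/3)P_{IronWorks}.
The reaction-function slope is 1/3, so a 9-unit rise in P_{IronWorks} moves P_{FlexHub} by 1/3 × 9 = 3. FlexHub's best response rises — the actions are strategic complements.

3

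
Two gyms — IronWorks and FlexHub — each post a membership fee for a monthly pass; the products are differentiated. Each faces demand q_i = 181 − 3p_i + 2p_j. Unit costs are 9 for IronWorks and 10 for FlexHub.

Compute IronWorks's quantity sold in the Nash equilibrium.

IronWorks's profit: π = (p_{IronWorks} − 9)(181 − 3p_{IronWorks} + 2p_{FlexHub}).
∂π/∂p_{IronWorks} = 208 − 6p_{IronWorks} + 2p_{FlexHub} = 0 ⇒ p_{IronWorks} = 104/3 + (1/3)p_{FlexHub}.
Similarly p_{FlexHub} = 211/6 + (1/3)p_{IronWorks}.
Plugging p_{FlexHub} into IronWorks's best response: p_{IronWorks} = 104/3 + (1/3)(211/6 + (1/3)p_{IronWorks}) ⇒ (8/9)p_{IronWorks} = 835/18, so p_{IronWorks} = 52.1875.
Then p_{FlexHub} = 211/6 + (1/3)·52.1875 = 52.5625.
q_{IronWorks} = 181 − 3·52.1875 + 2·52.5625 = 129.5625.

129.5625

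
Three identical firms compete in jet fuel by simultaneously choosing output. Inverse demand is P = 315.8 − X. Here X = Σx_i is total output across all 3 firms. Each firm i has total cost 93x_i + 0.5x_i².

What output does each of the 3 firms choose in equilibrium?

A representative firm's profit is π_i = x_i(315.8 − X) − 93x_i − 0.5x_i², with X = x_i + Σ_{j≠i} x_j.
First-order condition: 222.8 − 3x_i − Σ_{j≠i} x_j = 0.
Imposing symmetry (x_j = x for all j) turns Σ_{j≠i} x_j into 2x, so 222.8 = 5x and x = 44.56.

44.56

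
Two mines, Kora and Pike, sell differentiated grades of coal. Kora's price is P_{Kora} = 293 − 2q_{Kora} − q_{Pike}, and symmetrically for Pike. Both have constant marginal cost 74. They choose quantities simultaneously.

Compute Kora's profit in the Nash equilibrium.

Mine Kora's profit: π = q_{Kora}(293 − 2q_{Kora} − q_{Pike}) − 74q_{Kora}.
∂π/∂q_{Kora} = 219 − 4q_{Kora} − q_{Pike} = 0 ⇒ q_{Kora} = 54.75 − 0.25q_{Pike}.
By symmetry q_{Pike} = q_{Kora}; substituting into the reaction function, 1.25q_{Kora} = 54.75 and q_{Kora} = 43.8.
P_{Kora} = 293 − 2·43.8 − 43.8 = 161.6.
Profit = (161.6 − 74)·43.8 = 3836.88.

3836.88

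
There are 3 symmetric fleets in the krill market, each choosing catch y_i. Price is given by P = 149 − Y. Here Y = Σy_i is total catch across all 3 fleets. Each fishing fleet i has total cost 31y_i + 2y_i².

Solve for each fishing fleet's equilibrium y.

14.75

A representative fishing fleet's profit is π_i = y_i(149 − Y) − 31y_i − 2y_i², with Y = y_i + Σ_{j≠i} y_j.
First-order condition: 118 − 6y_i − Σ_{j≠i} y_j = 0.
Imposing symmetry (y_j = y for all j) turns Σ_{j≠i} y_j into 2y, so 118 = 8y and y = 14.75.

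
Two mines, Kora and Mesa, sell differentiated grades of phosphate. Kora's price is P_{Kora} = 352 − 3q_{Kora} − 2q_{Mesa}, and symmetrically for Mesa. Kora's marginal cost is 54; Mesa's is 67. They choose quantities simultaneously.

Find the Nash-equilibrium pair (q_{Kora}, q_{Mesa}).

38.0625, 34.8125

Mine Kora's profit: π = q_{Kora}(352 − 3q_{Kora} − 2q_{Mesa}) − 54q_{Kora}.
∂π/∂q_{Kora} = 298 − 6q_{Kora} − 2q_{Mesa} = 0 ⇒ q_{Kora} = 149/3 − (1/3)q_{Mesa}.
Similarly q_{Mesa} = 47.5 − (1/3)q_{Kora}.
Substituting the second reaction function into the first: q_{Kora} = 149/3 − (1/3)(47.5 − (1/3)q_{Kora}), which gives (8/9)q_{Kora} = 203/6 ⇒ q_{Kora} = 38.0625.
Then q_{Mesa} = 47.5 − (1/3)·38.0625 = 34.8125.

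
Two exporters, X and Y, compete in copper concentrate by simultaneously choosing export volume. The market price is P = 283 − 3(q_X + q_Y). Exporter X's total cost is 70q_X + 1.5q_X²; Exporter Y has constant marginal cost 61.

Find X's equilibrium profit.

Exporter X's profit: π = q_X(283 − 3(q_X + q_Y)) − 70q_X − 1.5q_X².
∂π/∂q_X = 213 − 9q_X − 3q_Y = 0, so q_X = 71/3 − (1/3)q_Y.
For Y: ∂π/∂q_Y = 222 − 6q_Y − 3q_X = 0 ⇒ q_Y = 37 − 0.5q_X.
Substituting the second reaction function into the first: q_X = 71/3 − (1/3)(37 − 0.5q_X), which gives (5/6)q_X = 34/3 ⇒ q_X = 13.6.
Then q_Y = 37 − 0.5·13.6 = 30.2.
Price P = 283 − 3·43.8 = 151.6.
X's profit: (151.6 − 70)·13.6 − 1.5(13.6)² = 832.32.

832.32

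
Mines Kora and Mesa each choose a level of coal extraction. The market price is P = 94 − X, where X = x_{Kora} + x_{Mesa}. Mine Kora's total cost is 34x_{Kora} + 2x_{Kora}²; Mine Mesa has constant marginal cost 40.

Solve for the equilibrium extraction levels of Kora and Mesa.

6, 24

Mine Kora's profit: π = x_{Kora}(94 − (x_{Kora} + x_{Mesa})) − 34x_{Kora} − 2x_{Kora}².
∂π/∂x_{Kora} = 60 − 6x_{Kora} − x_{Mesa} = 0, so x_{Kora} = 10 − (1/6)x_{Mesa}.
For Mesa: ∂π/∂x_{Mesa} = 54 − 2x_{Mesa} − x_{Kora} = 0 ⇒ x_{Mesa} = 27 − 0.5x_{Kora}.
Plugging x_{Mesa} into Kora's best response: x_{Kora} = 10 − (1/6)(27 − 0.5x_{Kora}) ⇒ (11/12)x_{Kora} = 5.5, so x_{Kora} = 6.
Then x_{Mesa} = 27 − 0.5·6 = 24.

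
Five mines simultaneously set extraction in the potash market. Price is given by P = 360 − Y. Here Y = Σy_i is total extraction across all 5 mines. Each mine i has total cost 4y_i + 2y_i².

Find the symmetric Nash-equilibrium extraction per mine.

A representative mine's profit is π_i = y_i(360 − Y) − 4y_i − 2y_i², with Y = y_i + Σ_{j≠i} y_j.
First-order condition: 356 − 6y_i − Σ_{j≠i} y_j = 0.
Imposing symmetry (y_j = y for all j) turns Σ_{j≠i} y_j into 4y, so 356 = 10y and y = 35.6.

35.6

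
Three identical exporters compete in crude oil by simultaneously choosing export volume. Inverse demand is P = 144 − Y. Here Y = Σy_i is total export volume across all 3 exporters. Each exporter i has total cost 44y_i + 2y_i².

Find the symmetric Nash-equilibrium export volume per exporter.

12.5

A representative exporter's profit is π_i = y_i(144 − Y) − 44y_i − 2y_i², with Y = y_i + Σ_{j≠i} y_j.
First-order condition: 100 − 6y_i − Σ_{j≠i} y_j = 0.
With identical exporters, set every y_j = y: then 100 − 6y − 2y = 0, i.e. y = 100/8 = 12.5.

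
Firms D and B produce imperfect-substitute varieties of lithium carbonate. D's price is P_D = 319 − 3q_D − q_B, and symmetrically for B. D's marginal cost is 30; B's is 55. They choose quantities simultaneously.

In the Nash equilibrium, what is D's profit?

Firm D's profit: π = q_D(319 − 3q_D − q_B) − 30q_D.
∂π/∂q_D = 289 − 6q_D − q_B = 0 ⇒ q_D = 289/6 − (1/6)q_B.
Similarly q_B = 44 − (1/6)q_D.
Plugging q_B into D's best response: q_D = 289/6 − (1/6)(44 − (1/6)q_D) ⇒ (35/36)q_D = 245/6, so q_D = 42.
Then q_B = 44 − (1/6)·42 = 37.
P_D = 319 − 3·42 − 37 = 156.
Profit = (156 − 30)·42 = 5292.

5292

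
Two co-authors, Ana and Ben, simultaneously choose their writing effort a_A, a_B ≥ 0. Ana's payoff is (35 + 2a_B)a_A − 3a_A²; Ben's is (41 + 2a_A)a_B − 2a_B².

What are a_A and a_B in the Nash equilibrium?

11.1, 15.8

Expanding Ana's payoff: 35a_A + 2a_Ba_A − 3a_A².
∂π/∂a_A = 35 + 2a_B − 6a_A = 0, so a_A = 35/6 + (1/3)a_B.
Likewise for Ben: a_B = 10.25 + 0.5a_A.
Solving the two reaction functions simultaneously: (1 − (1/3)(0.5))a_A = 35/6 + (1/3)·10.25, so (5/6)a_A = 9.25 and a_A = 11.1.
Then a_B = 10.25 + 0.5·11.1 = 15.8.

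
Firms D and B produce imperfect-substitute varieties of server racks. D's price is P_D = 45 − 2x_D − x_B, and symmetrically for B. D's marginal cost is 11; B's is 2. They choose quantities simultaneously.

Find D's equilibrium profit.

Firm D's profit: π = x_D(45 − 2x_D − x_B) − 11x_D.
∂π/∂x_D = 34 − 4x_D − x_B = 0 ⇒ x_D = 8.5 − 0.25x_B.
Similarly x_B = 10.75 − 0.25x_D.
Plugging x_B into D's best response: x_D = 8.5 − 0.25(10.75 − 0.25x_D) ⇒ 0.9375x_D = 5.8125, so x_D = 6.2.
Then x_B = 10.75 − 0.25·6.2 = 9.2.
P_D = 45 − 2·6.2 − 9.2 = 23.4.
Profit = (23.4 − 11)·6.2 = 76.88.

76.88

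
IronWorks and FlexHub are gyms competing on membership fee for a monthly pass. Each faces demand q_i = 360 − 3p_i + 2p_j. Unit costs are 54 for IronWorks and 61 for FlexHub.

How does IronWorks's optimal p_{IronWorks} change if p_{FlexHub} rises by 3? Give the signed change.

1

IronWorks's profit: π = (p_{IronWorks} − 54)(360 − 3p_{IronWorks} + 2p_{FlexHub}).
∂π/∂p_{IronWorks} = 522 − 6p_{IronWorks} + 2p_{FlexHub} = 0 ⇒ p_{IronWorks} = 87 + (1/3)p_{FlexHub}.
The reaction-function slope is 1/3, so a 3-unit rise in p_{FlexHub} moves p_{IronWorks} by 1/3 × 3 = 1. IronWorks's best response rises — the actions are strategic complements.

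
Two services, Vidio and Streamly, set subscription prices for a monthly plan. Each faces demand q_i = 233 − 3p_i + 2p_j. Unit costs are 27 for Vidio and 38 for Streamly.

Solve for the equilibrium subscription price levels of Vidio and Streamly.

80.5625, 84.6875

Vidio's profit: π = (p_{Vidio} − 27)(233 − 3p_{Vidio} + 2p_{Streamly}).
∂π/∂p_{Vidio} = 314 − 6p_{Vidio} + 2p_{Streamly} = 0 ⇒ p_{Vidio} = 157/3 + (1/3)p_{Streamly}.
Similarly p_{Streamly} = 347/6 + (1/3)p_{Vidio}.
Substituting the second reaction function into the first: p_{Vidio} = 157/3 + (1/3)(347/6 + (1/3)p_{Vidio}), which gives (8/9)p_{Vidio} = 1289/18 ⇒ p_{Vidio} = 80.5625.
Then p_{Streamly} = 347/6 + (1/3)·80.5625 = 84.6875.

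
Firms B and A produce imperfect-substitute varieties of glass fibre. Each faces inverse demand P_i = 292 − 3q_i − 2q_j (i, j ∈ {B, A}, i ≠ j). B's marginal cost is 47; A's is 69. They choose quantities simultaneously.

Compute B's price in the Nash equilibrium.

143

Firm B's profit: π = q_B(292 − 3q_B − 2q_A) − 47q_B.
∂π/∂q_B = 245 − 6q_B − 2q_A = 0 ⇒ q_B = 245/6 − (1/3)q_A.
Similarly q_A = 223/6 − (1/3)q_B.
Plugging q_A into B's best response: q_B = 245/6 − (1/3)(223/6 − (1/3)q_B) ⇒ (8/9)q_B = 256/9, so q_B = 32.
Then q_A = 223/6 − (1/3)·32 = 26.5.
P_B = 292 − 3·32 − 2·26.5 = 143.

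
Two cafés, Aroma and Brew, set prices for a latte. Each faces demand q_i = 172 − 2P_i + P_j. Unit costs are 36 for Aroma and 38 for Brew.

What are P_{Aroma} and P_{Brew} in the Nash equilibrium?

Aroma's profit: π = (P_{Aroma} − 36)(172 − 2P_{Aroma} + P_{Brew}).
∂π/∂P_{Aroma} = 244 − 4P_{Aroma} + P_{Brew} = 0 ⇒ P_{Aroma} = 61 + 0.25P_{Brew}.
Similarly P_{Brew} = 62 + 0.25P_{Aroma}.
Solving the two reaction functions simultaneously: (1 − (0.25)(0.25))P_{Aroma} = 61 + 0.25·62, so 0.9375P_{Aroma} = 76.5 and P_{Aroma} = 81.6.
Then P_{Brew} = 62 + 0.25·81.6 = 82.4.

81.6, 82.4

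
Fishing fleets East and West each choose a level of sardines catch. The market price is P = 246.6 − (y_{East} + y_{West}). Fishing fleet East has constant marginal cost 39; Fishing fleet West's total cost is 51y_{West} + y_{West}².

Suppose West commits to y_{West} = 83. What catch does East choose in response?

62.3

Fishing fleet East's profit: π = y_{East}(246.6 − (y_{East} + y_{West})) − 39y_{East}.
∂π/∂y_{East} = 207.6 − 2y_{East} − y_{West} = 0, so y_{East} = 103.8 − 0.5y_{West}.
At y_{West} = 83: y_{East} = 103.8 − 0.5·83 = 62.3.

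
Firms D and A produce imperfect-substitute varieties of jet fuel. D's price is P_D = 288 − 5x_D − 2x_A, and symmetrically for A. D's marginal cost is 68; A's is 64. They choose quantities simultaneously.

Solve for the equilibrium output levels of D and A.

18.25, 18.75

Firm D's profit: π = x_D(288 − 5x_D − 2x_A) − 68x_D.
∂π/∂x_D = 220 − 10x_D − 2x_A = 0 ⇒ x_D = 22 − 0.2x_A.
Similarly x_A = 22.4 − 0.2x_D.
Substituting the second reaction function into the first: x_D = 22 − 0.2(22.4 − 0.2x_D), which gives 0.96x_D = 17.52 ⇒ x_D = 18.25.
Then x_A = 22.4 − 0.2·18.25 = 18.75.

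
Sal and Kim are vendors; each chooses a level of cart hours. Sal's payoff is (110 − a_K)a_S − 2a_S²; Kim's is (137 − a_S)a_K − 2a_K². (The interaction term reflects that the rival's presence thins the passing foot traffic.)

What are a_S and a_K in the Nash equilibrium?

Expanding Sal's payoff: 110a_S − a_Ka_S − 2a_S².
∂π/∂a_S = 110 − a_K − 4a_S = 0, so a_S = 27.5 − 0.25a_K.
Likewise for Kim: a_K = 34.25 − 0.25a_S.
Substituting the second reaction function into the first: a_S = 27.5 − 0.25(34.25 − 0.25a_S), which gives 0.9375a_S = 18.9375 ⇒ a_S = 20.2.
Then a_K = 34.25 − 0.25·20.2 = 29.2.

20.2, 29.2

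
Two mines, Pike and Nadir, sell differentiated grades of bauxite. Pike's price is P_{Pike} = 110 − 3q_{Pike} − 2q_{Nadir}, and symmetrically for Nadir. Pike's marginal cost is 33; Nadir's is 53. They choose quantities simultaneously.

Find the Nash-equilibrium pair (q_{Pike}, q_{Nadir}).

Mine Pike's profit: π = q_{Pike}(110 − 3q_{Pike} − 2q_{Nadir}) − 33q_{Pike}.
∂π/∂q_{Pike} = 77 − 6q_{Pike} − 2q_{Nadir} = 0 ⇒ q_{Pike} = 77/6 − (1/3)q_{Nadir}.
Similarly q_{Nadir} = 9.5 − (1/3)q_{Pike}.
Solving the two reaction functions simultaneously: (1 − (−1/3)(−1/3))q_{Pike} = 77/6 − (1/3)·9.5, so (8/9)q_{Pike} = 29/3 and q_{Pike} = 10.875.
Then q_{Nadir} = 9.5 − (1/3)·10.875 = 5.875.

10.875, 5.875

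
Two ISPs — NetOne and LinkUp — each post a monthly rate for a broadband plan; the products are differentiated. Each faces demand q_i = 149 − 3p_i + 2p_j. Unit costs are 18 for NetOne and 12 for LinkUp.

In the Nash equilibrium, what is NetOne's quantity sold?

NetOne's profit: π = (p_{NetOne} − 18)(149 − 3p_{NetOne} + 2p_{LinkUp}).
∂π/∂p_{NetOne} = 203 − 6p_{NetOne} + 2p_{LinkUp} = 0 ⇒ p_{NetOne} = 203/6 + (1/3)p_{LinkUp}.
Similarly p_{LinkUp} = 185/6 + (1/3)p_{NetOne}.
Solving the two reaction functions simultaneously: (1 − (1/3)(1/3))p_{NetOne} = 203/6 + (1/3)·(185/6), so (8/9)p_{NetOne} = 397/9 and p_{NetOne} = 49.625.
Then p_{LinkUp} = 185/6 + (1/3)·49.625 = 47.375.
q_{NetOne} = 149 − 3·49.625 + 2·47.375 = 94.875.

94.875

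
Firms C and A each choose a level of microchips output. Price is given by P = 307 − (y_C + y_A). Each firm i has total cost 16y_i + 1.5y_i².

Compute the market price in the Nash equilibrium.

Firm C's profit: π = y_C(307 − (y_C + y_A)) − 16y_C − 1.5y_C².
∂π/∂y_C = 291 − 5y_C − y_A = 0, so y_C = 58.2 − 0.2y_A.
The game is symmetric, so in equilibrium y_A = y_C: the reaction function gives 1.2y_C = 58.2, hence y_C = 48.5.
Equilibrium price: P = 307 − 97 = 210.

210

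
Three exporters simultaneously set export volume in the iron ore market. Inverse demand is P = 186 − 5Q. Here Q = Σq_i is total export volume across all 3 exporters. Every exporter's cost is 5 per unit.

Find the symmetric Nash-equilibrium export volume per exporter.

A representative exporter's profit is π_i = q_i(186 − 5Q) − 5q_i, with Q = q_i + Σ_{j≠i} q_j.
First-order condition: 181 − 10q_i − 5Σ_{j≠i} q_j = 0.
With identical exporters, set every q_j = q: then 181 − 10q − 10q = 0, i.e. q = 181/20 = 9.05.

9.05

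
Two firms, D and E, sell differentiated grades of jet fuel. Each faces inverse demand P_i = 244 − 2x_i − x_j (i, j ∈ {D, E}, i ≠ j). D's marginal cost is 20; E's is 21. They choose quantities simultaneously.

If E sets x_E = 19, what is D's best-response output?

Firm D's profit: π = x_D(244 − 2x_D − x_E) − 20x_D.
∂π/∂x_D = 224 − 4x_D − x_E = 0 ⇒ x_D = 56 − 0.25x_E.
At x_E = 19: x_D = 56 − 0.25·19 = 51.25.

51.25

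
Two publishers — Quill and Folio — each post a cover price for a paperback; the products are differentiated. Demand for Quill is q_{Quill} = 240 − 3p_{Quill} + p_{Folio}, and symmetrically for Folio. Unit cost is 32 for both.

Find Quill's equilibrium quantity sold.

Quill's profit: π = (p_{Quill} − 32)(240 − 3p_{Quill} + p_{Folio}).
∂π/∂p_{Quill} = 336 − 6p_{Quill} + p_{Folio} = 0 ⇒ p_{Quill} = 56 + (1/6)p_{Folio}.
By symmetry p_{Folio} = p_{Quill}; substituting into the reaction function, (5/6)p_{Quill} = 56 and p_{Quill} = 67.2.
q_{Quill} = 240 − 3·67.2 + 67.2 = 105.6.

105.6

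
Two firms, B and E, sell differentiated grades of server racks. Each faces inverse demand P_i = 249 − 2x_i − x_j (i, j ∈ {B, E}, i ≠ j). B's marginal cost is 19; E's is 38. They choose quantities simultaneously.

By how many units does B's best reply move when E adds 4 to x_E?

Firm B's profit: π = x_B(249 − 2x_B − x_E) − 19x_B.
∂π/∂x_B = 230 − 4x_B − x_E = 0 ⇒ x_B = 57.5 − 0.25x_E.
The reaction-function slope is −0.25, so a 4-unit rise in x_E moves x_B by −0.25 × 4 = −1. B's best response falls — the actions are strategic substitutes.

-1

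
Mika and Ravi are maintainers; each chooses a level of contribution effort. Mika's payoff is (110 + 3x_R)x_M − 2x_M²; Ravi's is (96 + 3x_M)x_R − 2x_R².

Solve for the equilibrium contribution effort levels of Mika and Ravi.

104, 102

Expanding Mika's payoff: 110x_M + 3x_Rx_M − 2x_M².
∂π/∂x_M = 110 + 3x_R − 4x_M = 0, so x_M = 27.5 + 0.75x_R.
Likewise for Ravi: x_R = 24 + 0.75x_M.
Substituting the second reaction function into the first: x_M = 27.5 + 0.75(24 + 0.75x_M), which gives 0.4375x_M = 45.5 ⇒ x_M = 104.
Then x_R = 24 + 0.75·104 = 102.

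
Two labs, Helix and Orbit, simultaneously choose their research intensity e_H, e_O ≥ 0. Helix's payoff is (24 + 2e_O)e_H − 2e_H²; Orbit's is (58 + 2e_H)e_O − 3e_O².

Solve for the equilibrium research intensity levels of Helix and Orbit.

Expanding Helix's payoff: 24e_H + 2e_Oe_H − 2e_H².
∂π/∂e_H = 24 + 2e_O − 4e_H = 0, so e_H = 6 + 0.5e_O.
Likewise for Orbit: e_O = 29/3 + (1/3)e_H.
Substituting the second reaction function into the first: e_H = 6 + 0.5(29/3 + (1/3)e_H), which gives (5/6)e_H = 65/6 ⇒ e_H = 13.
Then e_O = 29/3 + (1/3)·13 = 14.

13, 14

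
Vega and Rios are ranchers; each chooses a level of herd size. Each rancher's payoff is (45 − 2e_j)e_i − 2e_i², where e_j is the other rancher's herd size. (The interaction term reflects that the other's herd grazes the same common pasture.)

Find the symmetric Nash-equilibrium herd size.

7.5

Vega's payoff is (45 − 2e_R)e_V − 2e_V².
∂π/∂e_V = 45 − 2e_R − 4e_V = 0, so e_V = 11.25 − 0.5e_R.
The game is symmetric, so in equilibrium e_R = e_V: the reaction function gives 1.5e_V = 11.25, hence e_V = 7.5.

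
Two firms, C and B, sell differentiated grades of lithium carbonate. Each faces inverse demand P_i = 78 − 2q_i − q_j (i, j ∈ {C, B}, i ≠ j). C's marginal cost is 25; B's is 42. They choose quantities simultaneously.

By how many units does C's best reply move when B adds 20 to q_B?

-5

Firm C's profit: π = q_C(78 − 2q_C − q_B) − 25q_C.
∂π/∂q_C = 53 − 4q_C − q_B = 0 ⇒ q_C = 13.25 − 0.25q_B.
The reaction-function slope is −0.25, so a 20-unit rise in q_B moves q_C by −0.25 × 20 = −5. C's best response falls — the actions are strategic substitutes.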